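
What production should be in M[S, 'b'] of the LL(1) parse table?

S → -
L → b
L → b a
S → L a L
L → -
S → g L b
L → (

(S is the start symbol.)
To find M[S, 'b'], we find productions for S where 'b' is in the predict set (PREDICT(N → α) = (FIRST(α) \ {ε}) ∪ (FOLLOW(N) if α ⇒* ε)).

Relevant sets:
  FIRST(L) = { '(', '-', 'b' }

S → -: PREDICT = { '-' }
S → L a L: PREDICT = { '(', '-', 'b' }
  'b' is in predict set, so this production goes in M[S, 'b']
S → g L b: PREDICT = { 'g' }

M[S, 'b'] = S → L a L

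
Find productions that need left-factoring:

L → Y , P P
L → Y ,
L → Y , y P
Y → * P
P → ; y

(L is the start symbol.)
Left-factoring is needed when two productions for the same non-terminal
share a common prefix on the right-hand side.

Productions for L:
  L → Y , P P
  L → Y ,
  L → Y , y P

Found common prefix 'Y ,' in productions for L

Answer: Yes, L has productions with common prefix 'Y ,'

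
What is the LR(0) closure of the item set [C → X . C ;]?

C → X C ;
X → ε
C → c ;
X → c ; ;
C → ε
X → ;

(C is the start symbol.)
Start with: [C → X . C ;]
  [C → X . C ;] has the dot before C: add [C → . X C ;], [C → . c ;], [C → .]
  [C → . X C ;] has the dot before X: add [X → .], [X → . c ; ;], [X → . ;]
No further items can be added.

CLOSURE = { [C → . X C ;], [C → . c ;], [C → .], [C → X . C ;], [X → . ;], [X → . c ; ;], [X → .] }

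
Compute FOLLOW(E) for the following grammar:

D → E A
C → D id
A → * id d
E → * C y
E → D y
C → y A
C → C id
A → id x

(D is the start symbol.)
To compute FOLLOW(E), find every occurrence of E on a right-hand side N → α E β: add FIRST(β) \ {ε}, and if β is empty or nullable also add FOLLOW(N). Iterate to a fixed point.

In D → E A: E is followed by A, add FIRST(A) \ {ε} = { '*', 'id' }

Taking the union: FOLLOW(E) = { '*', 'id' }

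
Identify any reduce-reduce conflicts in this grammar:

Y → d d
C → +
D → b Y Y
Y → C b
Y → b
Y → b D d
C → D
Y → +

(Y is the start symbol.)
Yes — I1: [C → + .] vs [Y → + .]

Augment with Y' → Y and build the canonical LR(0) collection (I0 = CLOSURE({[Y' → . Y]}), then GOTO on every symbol after a dot until no new states appear). It has 13 states:
  I0: { [C → . +], [C → . D], [D → . b Y Y], [Y → . +], [Y → . C b], [Y → . b D d], [Y → . b], [Y → . d d], [Y' → . Y] }  — shift
  I1: { [C → + .], [Y → + .] }  — 2 reduces
  I2: { [Y → C . b] }  — shift
  I3: { [C → D .] }  — reduce
  I4: { [Y' → Y .] }  — accept
  I5: { [C → . +], [C → . D], [D → . b Y Y], [D → b . Y Y], [Y → . +], [Y → . C b], [Y → . b D d], [Y → . b], [Y → . d d], [Y → b . D d], [Y → b .] }  — shift, reduce
  I6: { [Y → d . d] }  — shift
  I7: { [Y → d d .] }  — reduce
  I8: { [C → D .], [Y → b D . d] }  — shift, reduce
  I9: { [C → . +], [C → . D], [D → . b Y Y], [D → b Y . Y], [Y → . +], [Y → . C b], [Y → . b D d], [Y → . b], [Y → . d d] }  — shift
  I10: { [D → b Y Y .] }  — reduce
  I11: { [Y → b D d .] }  — reduce
  I12: { [Y → C b .] }  — reduce

I1 contains complete items [C → + .], [Y → + .] — reduce-reduce conflict.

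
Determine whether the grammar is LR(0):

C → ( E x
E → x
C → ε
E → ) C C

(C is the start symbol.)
No. Shift-reduce conflict between [C → .] and [C → . ( E x]

A grammar is LR(0) if no state in the canonical LR(0) collection has:
  - both a shift item (dot before a terminal) and a complete item (shift-reduce conflict), or
  - two or more complete items (reduce-reduce conflict; the accept item [C' → C .] counts as a complete item here).

Augment with C' → C and build the canonical LR(0) collection (I0 = CLOSURE({[C' → . C]}), then GOTO on every symbol after a dot until no new states appear). It has 9 states:
  I0: { [C → . ( E x], [C → .], [C' → . C] }  — shift, reduce
  I1: { [C → ( . E x], [E → . ) C C], [E → . x] }  — shift
  I2: { [C' → C .] }  — accept
  I3: { [C → . ( E x], [C → .], [E → ) . C C] }  — shift, reduce
  I4: { [C → ( E . x] }  — shift
  I5: { [E → x .] }  — reduce
  I6: { [C → ( E x .] }  — reduce
  I7: { [C → . ( E x], [C → .], [E → ) C . C] }  — shift, reduce
  I8: { [E → ) C C .] }  — reduce

Conflict in state I0:
  Shift-reduce conflict between [C → .] and [C → . ( E x]
So the grammar is NOT LR(0).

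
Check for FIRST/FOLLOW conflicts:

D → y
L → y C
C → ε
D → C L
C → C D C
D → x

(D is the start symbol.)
Yes. C → C D C with FOLLOW(C) on { 'x', 'y' }

A FIRST/FOLLOW conflict occurs when a non-terminal N has a nullable alternative N → β (β ⇒* ε) and another alternative N → α with FIRST(α) ∩ FOLLOW(N) ≠ ∅: on such a lookahead the parser cannot decide between expanding α and letting N vanish via β.

Nullable non-terminals: C.
FIRST sets used below: FIRST(C) = { 'x', 'y', ε }, FIRST(D) = { 'x', 'y' }

C: nullable alternative(s) C → ε; FOLLOW(C) = { $, 'x', 'y' }
  C → ε: FIRST \ {ε} = { } — this is the only nullable alternative, skip
  C → C D C: FIRST \ {ε} = { 'x', 'y' } — overlaps FOLLOW(C) on { 'x', 'y' }: CONFLICT

D, L have no nullable alternative, so no FIRST/FOLLOW check is needed there.

So the grammar has 1 FIRST/FOLLOW conflict (marked CONFLICT above).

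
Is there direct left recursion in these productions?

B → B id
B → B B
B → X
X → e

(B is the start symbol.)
Yes, B is left-recursive

B → B id: LEFT RECURSIVE (starts with B)
B → B B: LEFT RECURSIVE (starts with B)
B → X: starts with X
X → e: starts with e

The grammar has direct left recursion on: B.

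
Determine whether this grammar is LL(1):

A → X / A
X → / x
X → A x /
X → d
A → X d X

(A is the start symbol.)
No. Predict set conflict for A: { '/', 'd' }

A grammar is LL(1) if for each non-terminal N with multiple productions, the predict sets of those productions are pairwise disjoint, where PREDICT(N → α) = (FIRST(α) \ {ε}) ∪ (FOLLOW(N) if α ⇒* ε).

Relevant sets:
  FIRST(X) = { '/', 'd' }
  FIRST(A) = { '/', 'd' }

For A:
  PREDICT(A → X '/' A) = { '/', 'd' }
  PREDICT(A → X d X) = { '/', 'd' }
For X:
  PREDICT(X → '/' x) = { '/' }
  PREDICT(X → A x '/') = { '/', 'd' }
  PREDICT(X → d) = { 'd' }

Conflict found: Predict set conflict for A: { '/', 'd' }
The grammar is NOT LL(1).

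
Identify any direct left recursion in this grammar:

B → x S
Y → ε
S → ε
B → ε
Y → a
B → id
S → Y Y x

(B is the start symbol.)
No direct left recursion

Direct left recursion occurs when N → N α for some non-terminal N (the right-hand side begins with the left-hand side itself).

B → x S: starts with x
Y → ε: starts with ε
S → ε: starts with ε
B → ε: starts with ε
Y → a: starts with a
B → id: starts with id
S → Y Y x: starts with Y

No direct left recursion found.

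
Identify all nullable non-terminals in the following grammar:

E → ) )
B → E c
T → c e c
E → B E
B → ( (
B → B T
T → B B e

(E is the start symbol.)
A non-terminal is nullable if it can derive ε (the empty string): either it has an ε-production, or it has a production whose right-hand side consists entirely of nullable non-terminals.

There are no ε-productions, so no non-terminal can derive ε.
No non-terminals are nullable.

Answer: None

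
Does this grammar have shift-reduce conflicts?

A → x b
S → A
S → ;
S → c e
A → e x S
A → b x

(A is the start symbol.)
A shift-reduce conflict occurs when an LR(0) state has both:
  - a complete (reduce) item [A → α .] (dot at the end), and
  - a shift item [B → β . c γ] (dot before a terminal).

Augment with A' → A and build the canonical LR(0) collection (I0 = CLOSURE({[A' → . A]}), then GOTO on every symbol after a dot until no new states appear). It has 13 states:
  I0: { [A → . b x], [A → . e x S], [A → . x b], [A' → . A] }  — shift
  I1: { [A' → A .] }  — accept
  I2: { [A → b . x] }  — shift
  I3: { [A → e . x S] }  — shift
  I4: { [A → x . b] }  — shift
  I5: { [A → x b .] }  — reduce
  I6: { [A → . b x], [A → . e x S], [A → . x b], [A → e x . S], [S → . ;], [S → . A], [S → . c e] }  — shift
  I7: { [S → ; .] }  — reduce
  I8: { [S → A .] }  — reduce
  I9: { [A → e x S .] }  — reduce
  I10: { [S → c . e] }  — shift
  I11: { [S → c e .] }  — reduce
  I12: { [A → b x .] }  — reduce

No state contains both a complete item and a shift item.

Answer: No shift-reduce conflicts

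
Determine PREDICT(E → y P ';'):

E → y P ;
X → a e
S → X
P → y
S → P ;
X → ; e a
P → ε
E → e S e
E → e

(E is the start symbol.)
{ 'y' }

PREDICT(E → y P ';') = (FIRST(RHS) \ {ε}) ∪ (FOLLOW(E) if ε ∈ FIRST(RHS), i.e. RHS ⇒* ε)
FIRST(y P ';') = { 'y' }
ε ∉ FIRST(y P ';'), so FOLLOW(E) is not added.
PREDICT(E → y P ';') = { 'y' }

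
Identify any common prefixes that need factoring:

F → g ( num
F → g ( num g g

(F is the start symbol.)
Left-factoring is needed when two productions for the same non-terminal
share a common prefix on the right-hand side.

Productions for F:
  F → g ( num
  F → g ( num g g

Found common prefix 'g ( num' in productions for F

Answer: Yes, F has productions with common prefix 'g ( num'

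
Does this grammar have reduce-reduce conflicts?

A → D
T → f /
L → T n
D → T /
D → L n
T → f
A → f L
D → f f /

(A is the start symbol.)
Augment with A' → A and build the canonical LR(0) collection (I0 = CLOSURE({[A' → . A]}), then GOTO on every symbol after a dot until no new states appear). It has 14 states:
  I0: { [A → . D], [A → . f L], [A' → . A], [D → . L n], [D → . T /], [D → . f f /], [L → . T n], [T → . f /], [T → . f] }  — shift
  I1: { [A' → A .] }  — accept
  I2: { [A → D .] }  — reduce
  I3: { [D → L . n] }  — shift
  I4: { [D → T . /], [L → T . n] }  — shift
  I5: { [A → f . L], [D → f . f /], [L → . T n], [T → . f /], [T → . f], [T → f . /], [T → f .] }  — shift, reduce
  I6: { [T → f / .] }  — reduce
  I7: { [A → f L .] }  — reduce
  I8: { [L → T . n] }  — shift
  I9: { [D → f f . /], [T → f . /], [T → f .] }  — shift, reduce
  I10: { [D → f f / .], [T → f / .] }  — 2 reduces
  I11: { [L → T n .] }  — reduce
  I12: { [D → T / .] }  — reduce
  I13: { [D → L n .] }  — reduce

I10 contains complete items [D → f f / .], [T → f / .] — reduce-reduce conflict.

Answer: Yes — I10: [D → f f / .] vs [T → f / .]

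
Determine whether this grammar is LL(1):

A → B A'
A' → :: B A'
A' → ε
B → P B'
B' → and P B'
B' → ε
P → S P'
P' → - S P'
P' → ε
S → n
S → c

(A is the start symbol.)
Relevant sets:
  FOLLOW(A') = { $ }
  FOLLOW(B') = { $, '::' }
  FOLLOW(P') = { $, '::', 'and' }

For A':
  PREDICT(A' → :: B A') = { '::' }
  PREDICT(A' → ε) = { $ }
For B':
  PREDICT(B' → and P B') = { 'and' }
  PREDICT(B' → ε) = { $, '::' }
For P':
  PREDICT(P' → '-' S P') = { '-' }
  PREDICT(P' → ε) = { $, '::', 'and' }
For S:
  PREDICT(S → n) = { 'n' }
  PREDICT(S → c) = { 'c' }
A, B, P have a single production, so nothing to check there.

All predict sets are disjoint. The grammar IS LL(1).

Answer: Yes, the grammar is LL(1).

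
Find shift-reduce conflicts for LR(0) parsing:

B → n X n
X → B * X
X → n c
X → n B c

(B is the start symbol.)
Augment with B' → B and build the canonical LR(0) collection (I0 = CLOSURE({[B' → . B]}), then GOTO on every symbol after a dot until no new states appear). It has 12 states:
  I0: { [B → . n X n], [B' → . B] }  — shift
  I1: { [B' → B .] }  — accept
  I2: { [B → . n X n], [B → n . X n], [X → . B * X], [X → . n B c], [X → . n c] }  — shift
  I3: { [X → B . * X] }  — shift
  I4: { [B → n X . n] }  — shift
  I5: { [B → . n X n], [B → n . X n], [X → . B * X], [X → . n B c], [X → . n c], [X → n . B c], [X → n . c] }  — shift
  I6: { [X → B . * X], [X → n B . c] }  — shift
  I7: { [X → n c .] }  — reduce
  I8: { [B → . n X n], [X → . B * X], [X → . n B c], [X → . n c], [X → B * . X] }  — shift
  I9: { [X → n B c .] }  — reduce
  I10: { [X → B * X .] }  — reduce
  I11: { [B → n X n .] }  — reduce

No state contains both a complete item and a shift item.

Answer: No shift-reduce conflicts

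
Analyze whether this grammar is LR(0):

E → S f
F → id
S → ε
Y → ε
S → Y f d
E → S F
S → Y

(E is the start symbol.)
No. Reduce-reduce conflict: [S → .] and [Y → .]

A grammar is LR(0) if no state in the canonical LR(0) collection has:
  - both a shift item (dot before a terminal) and a complete item (shift-reduce conflict), or
  - two or more complete items (reduce-reduce conflict; the accept item [E' → E .] counts as a complete item here).

Augment with E' → E and build the canonical LR(0) collection (I0 = CLOSURE({[E' → . E]}), then GOTO on every symbol after a dot until no new states appear). It has 9 states:
  I0: { [E → . S F], [E → . S f], [E' → . E], [S → . Y f d], [S → . Y], [S → .], [Y → .] }  — 2 reduces
  I1: { [E' → E .] }  — accept
  I2: { [E → S . F], [E → S . f], [F → . id] }  — shift
  I3: { [S → Y . f d], [S → Y .] }  — shift, reduce
  I4: { [S → Y f . d] }  — shift
  I5: { [S → Y f d .] }  — reduce
  I6: { [E → S F .] }  — reduce
  I7: { [E → S f .] }  — reduce
  I8: { [F → id .] }  — reduce

Conflict in state I0:
  Reduce-reduce conflict: [S → .] and [Y → .]
So the grammar is NOT LR(0).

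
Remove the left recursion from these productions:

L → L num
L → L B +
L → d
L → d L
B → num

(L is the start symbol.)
L → d L'
L → d L L'
L' → num L'
L' → B + L'
L' → ε
B → num

L is directly left-recursive. The standard transformation for
  A → A α₁ | ... | A α_m | β₁ | ... | β_n
is
  A  → β₁ A' | ... | β_n A'
  A' → α₁ A' | ... | α_m A' | ε

L → d becomes L → d L'
L → d L becomes L → d L L'
L → L num becomes L' → num L'
L → L B + becomes L' → B + L'
Add L' → ε

Productions for other non-terminals are unchanged:
  B → num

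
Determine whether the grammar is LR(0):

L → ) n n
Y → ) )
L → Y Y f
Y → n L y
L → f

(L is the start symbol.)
Yes, the grammar is LR(0)

A grammar is LR(0) if no state in the canonical LR(0) collection has:
  - both a shift item (dot before a terminal) and a complete item (shift-reduce conflict), or
  - two or more complete items (reduce-reduce conflict; the accept item [L' → L .] counts as a complete item here).

Augment with L' → L and build the canonical LR(0) collection (I0 = CLOSURE({[L' → . L]}), then GOTO on every symbol after a dot until no new states appear). It has 14 states:
  I0: { [L → . ) n n], [L → . Y Y f], [L → . f], [L' → . L], [Y → . ) )], [Y → . n L y] }  — shift
  I1: { [L → ) . n n], [Y → ) . )] }  — shift
  I2: { [L' → L .] }  — accept
  I3: { [L → Y . Y f], [Y → . ) )], [Y → . n L y] }  — shift
  I4: { [L → f .] }  — reduce
  I5: { [L → . ) n n], [L → . Y Y f], [L → . f], [Y → . ) )], [Y → . n L y], [Y → n . L y] }  — shift
  I6: { [Y → n L . y] }  — shift
  I7: { [Y → n L y .] }  — reduce
  I8: { [Y → ) . )] }  — shift
  I9: { [L → Y Y . f] }  — shift
  I10: { [L → Y Y f .] }  — reduce
  I11: { [Y → ) ) .] }  — reduce
  I12: { [L → ) n . n] }  — shift
  I13: { [L → ) n n .] }  — reduce

Every state is either a pure shift/goto state or contains exactly one complete item and nothing to shift — no conflicts. The grammar is LR(0).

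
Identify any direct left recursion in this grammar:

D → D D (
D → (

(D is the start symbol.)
Yes, D is left-recursive

Direct left recursion occurs when N → N α for some non-terminal N (the right-hand side begins with the left-hand side itself).

D → D D (: LEFT RECURSIVE (starts with D)
D → (: starts with '('

The grammar has direct left recursion on: D.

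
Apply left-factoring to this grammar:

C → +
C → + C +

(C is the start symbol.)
C → + C'
C' → ε
C' → C +

Left-factoring transforms A → αβ₁ | αβ₂ into A → αA' and A' → β₁ | β₂
(α is the longest common prefix among the alternatives). Repeat until
no nonterminal has two alternatives with a common prefix.

Round 1: C has alternatives sharing prefix '+'. Introduce C': C → + C'
  Add: C' → ε
  Add: C' → C +

No remaining common prefixes — done.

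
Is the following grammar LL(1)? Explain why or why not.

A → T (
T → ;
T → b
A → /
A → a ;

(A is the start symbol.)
A grammar is LL(1) if for each non-terminal N with multiple productions, the predict sets of those productions are pairwise disjoint, where PREDICT(N → α) = (FIRST(α) \ {ε}) ∪ (FOLLOW(N) if α ⇒* ε).

Relevant sets:
  FIRST(T) = { ';', 'b' }

For A:
  PREDICT(A → T '(') = { ';', 'b' }
  PREDICT(A → '/') = { '/' }
  PREDICT(A → a ';') = { 'a' }
For T:
  PREDICT(T → ';') = { ';' }
  PREDICT(T → b) = { 'b' }

All predict sets are disjoint. The grammar IS LL(1).

Answer: Yes, the grammar is LL(1).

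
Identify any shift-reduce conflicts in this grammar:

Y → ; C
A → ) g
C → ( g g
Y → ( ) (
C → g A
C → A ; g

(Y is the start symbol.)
No shift-reduce conflicts

A shift-reduce conflict occurs when an LR(0) state has both:
  - a complete (reduce) item [A → α .] (dot at the end), and
  - a shift item [B → β . c γ] (dot before a terminal).

Augment with Y' → Y and build the canonical LR(0) collection (I0 = CLOSURE({[Y' → . Y]}), then GOTO on every symbol after a dot until no new states appear). It has 17 states:
  I0: { [Y → . ( ) (], [Y → . ; C], [Y' → . Y] }  — shift
  I1: { [Y → ( . ) (] }  — shift
  I2: { [A → . ) g], [C → . ( g g], [C → . A ; g], [C → . g A], [Y → ; . C] }  — shift
  I3: { [Y' → Y .] }  — accept
  I4: { [C → ( . g g] }  — shift
  I5: { [A → ) . g] }  — shift
  I6: { [C → A . ; g] }  — shift
  I7: { [Y → ; C .] }  — reduce
  I8: { [A → . ) g], [C → g . A] }  — shift
  I9: { [C → g A .] }  — reduce
  I10: { [C → A ; . g] }  — shift
  I11: { [C → A ; g .] }  — reduce
  I12: { [A → ) g .] }  — reduce
  I13: { [C → ( g . g] }  — shift
  I14: { [C → ( g g .] }  — reduce
  I15: { [Y → ( ) . (] }  — shift
  I16: { [Y → ( ) ( .] }  — reduce

No state contains both a complete item and a shift item.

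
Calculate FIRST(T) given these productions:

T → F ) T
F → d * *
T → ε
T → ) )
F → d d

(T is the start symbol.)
{ ')', 'd', ε }

To compute FIRST(T), examine every production with T on the left-hand side, reading each right-hand side left to right until a non-nullable symbol is reached.

FIRST sets of the other non-terminals involved (by the same procedure, iterated to a fixed point):
  FIRST(F) = { 'd' }

From T → F ) T:
  - F is a non-terminal: add FIRST(F) \ {ε} = { 'd' }
    F is not nullable, so stop
From T → ε:
  - ε-production, so ε ∈ FIRST(T)
From T → ) ):
  - ')' is a terminal: add ')' and stop

Collecting: FIRST(T) = { ')', 'd', ε }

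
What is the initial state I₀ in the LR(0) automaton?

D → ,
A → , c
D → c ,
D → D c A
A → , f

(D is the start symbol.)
{ [D → . ,], [D → . D c A], [D → . c ,], [D' → . D] }

First, augment the grammar with D' → D
I₀ = CLOSURE({ [D' → . D] }):
  [D' → . D] has the dot before D: add [D → . ,], [D → . c ,], [D → . D c A]
No further items can be added.

I₀ = { [D → . ,], [D → . D c A], [D → . c ,], [D' → . D] }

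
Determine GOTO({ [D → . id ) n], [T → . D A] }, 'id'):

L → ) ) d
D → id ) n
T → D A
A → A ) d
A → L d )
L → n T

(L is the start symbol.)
{ [D → id . ) n] }

GOTO(I, 'id') = CLOSURE({ [A → αX.β] : [A → α.Xβ] ∈ I, X = 'id' })

Items with dot before 'id', with the dot advanced:
  [D → . id ) n] → [D → id . ) n]
Closure adds nothing (no advanced item has the dot before a non-terminal).

GOTO = { [D → id . ) n] }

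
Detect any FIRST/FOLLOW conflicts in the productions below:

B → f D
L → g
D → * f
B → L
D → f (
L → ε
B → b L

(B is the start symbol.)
No FIRST/FOLLOW conflicts.

A FIRST/FOLLOW conflict occurs when a non-terminal N has a nullable alternative N → β (β ⇒* ε) and another alternative N → α with FIRST(α) ∩ FOLLOW(N) ≠ ∅: on such a lookahead the parser cannot decide between expanding α and letting N vanish via β.

Nullable non-terminals: B, L.
FIRST sets used below: FIRST(L) = { 'g', ε }

B: nullable alternative(s) B → L; FOLLOW(B) = { $ }
  B → f D: FIRST \ {ε} = { 'f' } — disjoint from FOLLOW(B)
  B → L: FIRST \ {ε} = { 'g' } — this is the only nullable alternative, skip
  B → b L: FIRST \ {ε} = { 'b' } — disjoint from FOLLOW(B)

L: nullable alternative(s) L → ε; FOLLOW(L) = { $ }
  L → g: FIRST \ {ε} = { 'g' } — disjoint from FOLLOW(L)
  L → ε: FIRST \ {ε} = { } — this is the only nullable alternative, skip

D has no nullable alternative, so no FIRST/FOLLOW check is needed there.

No FIRST/FOLLOW conflicts found.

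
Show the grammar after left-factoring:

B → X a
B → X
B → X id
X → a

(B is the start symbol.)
B → X B'
B' → a
B' → ε
B' → id
X → a

Left-factoring transforms A → αβ₁ | αβ₂ into A → αA' and A' → β₁ | β₂
(α is the longest common prefix among the alternatives). Repeat until
no nonterminal has two alternatives with a common prefix.

Round 1: B has alternatives sharing prefix 'X'. Introduce B': B → X B'
  Add: B' → a
  Add: B' → ε
  Add: B' → id

No remaining common prefixes — done.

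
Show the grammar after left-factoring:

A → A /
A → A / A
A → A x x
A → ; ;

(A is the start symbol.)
A → A A'
A' → / A''
A'' → ε
A'' → A
A' → x x
A → ; ;

Left-factoring transforms A → αβ₁ | αβ₂ into A → αA' and A' → β₁ | β₂
(α is the longest common prefix among the alternatives). Repeat until
no nonterminal has two alternatives with a common prefix.

Round 1: A has alternatives sharing prefix 'A'. Introduce A': A → A A'
  Add: A' → /
  Add: A' → / A
  Add: A' → x x

Round 2: A' has alternatives sharing prefix '/'. Introduce A'': A' → / A''
  Add: A'' → ε
  Add: A'' → A

No remaining common prefixes — done.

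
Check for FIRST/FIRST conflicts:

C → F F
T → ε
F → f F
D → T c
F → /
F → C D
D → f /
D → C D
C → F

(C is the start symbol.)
Yes. C → F F / C → F on { '/', 'f' }; F → f F / F → C D on { 'f' }; F → '/' / F → C D on { '/' }; D → f '/' / D → C D on { 'f' }

A FIRST/FIRST conflict occurs when two productions N → α and N → β for the same non-terminal have FIRST(α) ∩ FIRST(β) ≠ ∅ (with ε ∈ FIRST of a nullable right-hand side, so two nullable alternatives also conflict).

FIRST sets of the non-terminals at (or reachable through a nullable prefix from) the front of some alternative:
  FIRST(F) = { '/', 'f' }
  FIRST(C) = { '/', 'f' }
  FIRST(T) = { ε }

Productions for C:
  C → F F: FIRST = { '/', 'f' }
  C → F: FIRST = { '/', 'f' }
Productions for F:
  F → f F: FIRST = { 'f' }
  F → /: FIRST = { '/' }
  F → C D: FIRST = { '/', 'f' }
Productions for D:
  D → T c: FIRST = { 'c' }
  D → f /: FIRST = { 'f' }
  D → C D: FIRST = { '/', 'f' }
T has only one production, so no FIRST/FIRST conflict is possible there.

Conflict for C: C → F F and C → F
  Overlap: { '/', 'f' }
Conflict for F: F → f F and F → C D
  Overlap: { 'f' }
Conflict for F: F → / and F → C D
  Overlap: { '/' }
Conflict for D: D → f / and D → C D
  Overlap: { 'f' }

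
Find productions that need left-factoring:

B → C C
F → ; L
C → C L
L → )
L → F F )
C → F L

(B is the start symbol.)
Left-factoring is needed when two productions for the same non-terminal
share a common prefix on the right-hand side.

Productions for C:
  C → C L
  C → F L
Productions for L:
  L → )
  L → F F )

No common prefixes found.

Answer: No, left-factoring is not needed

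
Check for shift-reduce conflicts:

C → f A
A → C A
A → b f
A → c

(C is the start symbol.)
A shift-reduce conflict occurs when an LR(0) state has both:
  - a complete (reduce) item [A → α .] (dot at the end), and
  - a shift item [B → β . c γ] (dot before a terminal).

Augment with C' → C and build the canonical LR(0) collection (I0 = CLOSURE({[C' → . C]}), then GOTO on every symbol after a dot until no new states appear). It has 9 states:
  I0: { [C → . f A], [C' → . C] }  — shift
  I1: { [C' → C .] }  — accept
  I2: { [A → . C A], [A → . b f], [A → . c], [C → . f A], [C → f . A] }  — shift
  I3: { [C → f A .] }  — reduce
  I4: { [A → . C A], [A → . b f], [A → . c], [A → C . A], [C → . f A] }  — shift
  I5: { [A → b . f] }  — shift
  I6: { [A → c .] }  — reduce
  I7: { [A → b f .] }  — reduce
  I8: { [A → C A .] }  — reduce

No state contains both a complete item and a shift item.

Answer: No shift-reduce conflicts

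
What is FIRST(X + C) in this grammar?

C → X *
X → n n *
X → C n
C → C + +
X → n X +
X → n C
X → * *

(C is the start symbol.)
{ '*', 'n' }

FIRST sets of the non-terminals involved (from the grammar, by fixed-point iteration):
  FIRST(X) = { '*', 'n' }

To compute FIRST(X + C), process the symbols left to right:
Symbol X is a non-terminal. Add FIRST(X) \ {ε} = { '*', 'n' }
X is not nullable (ε ∉ FIRST(X)), so stop here.
FIRST(X + C) = { '*', 'n' }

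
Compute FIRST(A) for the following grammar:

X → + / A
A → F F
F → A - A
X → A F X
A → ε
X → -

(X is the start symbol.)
To compute FIRST(A), examine every production with A on the left-hand side, reading each right-hand side left to right until a non-nullable symbol is reached.

FIRST sets of the other non-terminals involved (by the same procedure, iterated to a fixed point):
  FIRST(F) = { '-' }

From A → F F:
  - F is a non-terminal: add FIRST(F) \ {ε} = { '-' }
    F is not nullable, so stop
From A → ε:
  - ε-production, so ε ∈ FIRST(A)

Collecting: FIRST(A) = { '-', ε }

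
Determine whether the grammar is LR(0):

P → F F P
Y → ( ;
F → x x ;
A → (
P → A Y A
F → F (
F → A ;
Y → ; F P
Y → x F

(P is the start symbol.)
No. Reduce-reduce conflict: [A → ( .] and [F → F ( .]

A grammar is LR(0) if no state in the canonical LR(0) collection has:
  - both a shift item (dot before a terminal) and a complete item (shift-reduce conflict), or
  - two or more complete items (reduce-reduce conflict; the accept item [P' → P .] counts as a complete item here).

Augment with P' → P and build the canonical LR(0) collection (I0 = CLOSURE({[P' → . P]}), then GOTO on every symbol after a dot until no new states appear). It has 23 states:
  I0: { [A → . (], [F → . A ;], [F → . F (], [F → . x x ;], [P → . A Y A], [P → . F F P], [P' → . P] }  — shift
  I1: { [A → ( .] }  — reduce
  I2: { [F → A . ;], [P → A . Y A], [Y → . ( ;], [Y → . ; F P], [Y → . x F] }  — shift
  I3: { [A → . (], [F → . A ;], [F → . F (], [F → . x x ;], [F → F . (], [P → F . F P] }  — shift
  I4: { [P' → P .] }  — accept
  I5: { [F → x . x ;] }  — shift
  I6: { [F → x x . ;] }  — shift
  I7: { [F → x x ; .] }  — reduce
  I8: { [A → ( .], [F → F ( .] }  — 2 reduces
  I9: { [F → A . ;] }  — shift
  I10: { [A → . (], [F → . A ;], [F → . F (], [F → . x x ;], [F → F . (], [P → . A Y A], [P → . F F P], [P → F F . P] }  — shift
  I11: { [P → F F P .] }  — reduce
  I12: { [F → A ; .] }  — reduce
  I13: { [Y → ( . ;] }  — shift
  I14: { [A → . (], [F → . A ;], [F → . F (], [F → . x x ;], [F → A ; .], [Y → ; . F P] }  — shift, reduce
  I15: { [A → . (], [P → A Y . A] }  — shift
  I16: { [A → . (], [F → . A ;], [F → . F (], [F → . x x ;], [Y → x . F] }  — shift
  I17: { [F → F . (], [Y → x F .] }  — shift, reduce
  I18: { [F → F ( .] }  — reduce
  I19: { [P → A Y A .] }  — reduce
  I20: { [A → . (], [F → . A ;], [F → . F (], [F → . x x ;], [F → F . (], [P → . A Y A], [P → . F F P], [Y → ; F . P] }  — shift
  I21: { [Y → ; F P .] }  — reduce
  I22: { [Y → ( ; .] }  — reduce

Conflict in state I8:
  Reduce-reduce conflict: [A → ( .] and [F → F ( .]
So the grammar is NOT LR(0).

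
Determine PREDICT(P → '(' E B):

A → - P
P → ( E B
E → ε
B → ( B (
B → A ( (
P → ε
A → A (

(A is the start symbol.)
PREDICT(P → '(' E B) = (FIRST(RHS) \ {ε}) ∪ (FOLLOW(P) if ε ∈ FIRST(RHS), i.e. RHS ⇒* ε)
FIRST('(' E B) = { '(' }
ε ∉ FIRST('(' E B), so FOLLOW(P) is not added.
PREDICT(P → '(' E B) = { '(' }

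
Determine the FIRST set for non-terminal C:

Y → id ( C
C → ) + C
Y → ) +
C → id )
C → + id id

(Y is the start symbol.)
{ ')', '+', 'id' }

To compute FIRST(C), examine every production with C on the left-hand side, reading each right-hand side left to right until a non-nullable symbol is reached.

From C → ) + C:
  - ')' is a terminal: add ')' and stop
From C → id ):
  - id is a terminal: add 'id' and stop
From C → + id id:
  - '+' is a terminal: add '+' and stop

Collecting: FIRST(C) = { ')', '+', 'id' }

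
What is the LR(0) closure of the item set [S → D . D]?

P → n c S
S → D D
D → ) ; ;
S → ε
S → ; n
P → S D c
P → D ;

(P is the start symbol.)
To compute CLOSURE, for each item [A → α.Bβ] where B is a non-terminal, add [B → .γ] for all productions B → γ; repeat for the newly added items until nothing changes.

Start with: [S → D . D]
  [S → D . D] has the dot before D: add [D → . ) ; ;]
No further items can be added.

CLOSURE = { [D → . ) ; ;], [S → D . D] }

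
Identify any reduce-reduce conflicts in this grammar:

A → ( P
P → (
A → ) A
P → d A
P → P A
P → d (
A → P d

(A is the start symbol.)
Yes — I6: [P → ( .] vs [P → d ( .]

Augment with A' → A and build the canonical LR(0) collection (I0 = CLOSURE({[A' → . A]}), then GOTO on every symbol after a dot until no new states appear). It has 13 states:
  I0: { [A → . ( P], [A → . ) A], [A → . P d], [A' → . A], [P → . (], [P → . P A], [P → . d (], [P → . d A] }  — shift
  I1: { [A → ( . P], [P → ( .], [P → . (], [P → . P A], [P → . d (], [P → . d A] }  — shift, reduce
  I2: { [A → ) . A], [A → . ( P], [A → . ) A], [A → . P d], [P → . (], [P → . P A], [P → . d (], [P → . d A] }  — shift
  I3: { [A' → A .] }  — accept
  I4: { [A → . ( P], [A → . ) A], [A → . P d], [A → P . d], [P → . (], [P → . P A], [P → . d (], [P → . d A], [P → P . A] }  — shift
  I5: { [A → . ( P], [A → . ) A], [A → . P d], [P → . (], [P → . P A], [P → . d (], [P → . d A], [P → d . (], [P → d . A] }  — shift
  I6: { [A → ( . P], [P → ( .], [P → . (], [P → . P A], [P → . d (], [P → . d A], [P → d ( .] }  — shift, 2 reduces
  I7: { [P → d A .] }  — reduce
  I8: { [P → ( .] }  — reduce
  I9: { [A → ( P .], [A → . ( P], [A → . ) A], [A → . P d], [P → . (], [P → . P A], [P → . d (], [P → . d A], [P → P . A] }  — shift, reduce
  I10: { [P → P A .] }  — reduce
  I11: { [A → . ( P], [A → . ) A], [A → . P d], [A → P d .], [P → . (], [P → . P A], [P → . d (], [P → . d A], [P → d . (], [P → d . A] }  — shift, reduce
  I12: { [A → ) A .] }  — reduce

I6 contains complete items [P → ( .], [P → d ( .] — reduce-reduce conflict.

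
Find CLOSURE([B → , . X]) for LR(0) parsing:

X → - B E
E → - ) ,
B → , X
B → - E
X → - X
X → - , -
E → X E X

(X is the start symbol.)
To compute CLOSURE, for each item [A → α.Bβ] where B is a non-terminal, add [B → .γ] for all productions B → γ; repeat for the newly added items until nothing changes.

Start with: [B → , . X]
  [B → , . X] has the dot before X: add [X → . - B E], [X → . - X], [X → . - , -]
No further items can be added.

CLOSURE = { [B → , . X], [X → . - , -], [X → . - B E], [X → . - X] }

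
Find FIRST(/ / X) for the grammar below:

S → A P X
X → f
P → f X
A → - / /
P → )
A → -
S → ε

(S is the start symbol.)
{ '/' }

To compute FIRST(/ / X), process the symbols left to right:
Symbol / is a terminal. Add '/' and stop.
FIRST(/ / X) = { '/' }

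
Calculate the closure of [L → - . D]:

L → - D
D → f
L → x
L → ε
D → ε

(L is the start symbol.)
Start with: [L → - . D]
  [L → - . D] has the dot before D: add [D → . f], [D → .]
No further items can be added.

CLOSURE = { [D → . f], [D → .], [L → - . D] }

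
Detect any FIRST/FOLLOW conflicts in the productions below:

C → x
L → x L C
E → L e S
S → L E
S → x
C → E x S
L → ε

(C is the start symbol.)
A FIRST/FOLLOW conflict occurs when a non-terminal N has a nullable alternative N → β (β ⇒* ε) and another alternative N → α with FIRST(α) ∩ FOLLOW(N) ≠ ∅: on such a lookahead the parser cannot decide between expanding α and letting N vanish via β.

Nullable non-terminals: L.

L: nullable alternative(s) L → ε; FOLLOW(L) = { 'e', 'x' }
  L → x L C: FIRST \ {ε} = { 'x' } — overlaps FOLLOW(L) on { 'x' }: CONFLICT
  L → ε: FIRST \ {ε} = { } — this is the only nullable alternative, skip

C, E, S have no nullable alternative, so no FIRST/FOLLOW check is needed there.

So the grammar has 1 FIRST/FOLLOW conflict (marked CONFLICT above).

Answer: Yes. L → x L C with FOLLOW(L) on { 'x' }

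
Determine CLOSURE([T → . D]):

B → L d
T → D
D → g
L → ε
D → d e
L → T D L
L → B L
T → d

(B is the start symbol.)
{ [D → . d e], [D → . g], [T → . D] }

Start with: [T → . D]
  [T → . D] has the dot before D: add [D → . g], [D → . d e]
No further items can be added.

CLOSURE = { [D → . d e], [D → . g], [T → . D] }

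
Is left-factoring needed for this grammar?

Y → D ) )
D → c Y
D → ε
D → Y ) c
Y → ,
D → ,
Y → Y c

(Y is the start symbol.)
Left-factoring is needed when two productions for the same non-terminal
share a common prefix on the right-hand side.

Productions for Y:
  Y → D ) )
  Y → ,
  Y → Y c
Productions for D:
  D → c Y
  D → ε
  D → Y ) c
  D → ,

No common prefixes found.

Answer: No, left-factoring is not needed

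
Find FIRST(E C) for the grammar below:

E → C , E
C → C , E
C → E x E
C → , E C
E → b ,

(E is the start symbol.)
{ ',', 'b' }

FIRST sets of the non-terminals involved (from the grammar, by fixed-point iteration):
  FIRST(E) = { ',', 'b' }

To compute FIRST(E C), process the symbols left to right:
Symbol E is a non-terminal. Add FIRST(E) \ {ε} = { ',', 'b' }
E is not nullable (ε ∉ FIRST(E)), so stop here.
FIRST(E C) = { ',', 'b' }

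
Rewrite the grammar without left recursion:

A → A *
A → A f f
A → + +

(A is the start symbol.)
A is directly left-recursive. The standard transformation for
  A → A α₁ | ... | A α_m | β₁ | ... | β_n
is
  A  → β₁ A' | ... | β_n A'
  A' → α₁ A' | ... | α_m A' | ε

A → + + becomes A → + + A'
A → A * becomes A' → * A'
A → A f f becomes A' → f f A'
Add A' → ε

Resulting grammar:
A → + + A'
A' → * A'
A' → f f A'
A' → ε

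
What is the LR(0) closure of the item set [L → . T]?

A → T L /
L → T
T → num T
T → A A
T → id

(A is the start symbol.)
{ [A → . T L /], [L → . T], [T → . A A], [T → . id], [T → . num T] }

To compute CLOSURE, for each item [A → α.Bβ] where B is a non-terminal, add [B → .γ] for all productions B → γ; repeat for the newly added items until nothing changes.

Start with: [L → . T]
  [L → . T] has the dot before T: add [T → . num T], [T → . A A], [T → . id]
  [T → . A A] has the dot before A: add [A → . T L /]
No further items can be added.

CLOSURE = { [A → . T L /], [L → . T], [T → . A A], [T → . id], [T → . num T] }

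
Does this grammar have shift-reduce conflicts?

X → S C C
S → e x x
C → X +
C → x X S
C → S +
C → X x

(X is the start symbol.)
Augment with X' → X and build the canonical LR(0) collection (I0 = CLOSURE({[X' → . X]}), then GOTO on every symbol after a dot until no new states appear). It has 16 states:
  I0: { [S → . e x x], [X → . S C C], [X' → . X] }  — shift
  I1: { [C → . S +], [C → . X +], [C → . X x], [C → . x X S], [S → . e x x], [X → . S C C], [X → S . C C] }  — shift
  I2: { [X' → X .] }  — accept
  I3: { [S → e . x x] }  — shift
  I4: { [S → e x . x] }  — shift
  I5: { [S → e x x .] }  — reduce
  I6: { [C → . S +], [C → . X +], [C → . X x], [C → . x X S], [S → . e x x], [X → . S C C], [X → S C . C] }  — shift
  I7: { [C → . S +], [C → . X +], [C → . X x], [C → . x X S], [C → S . +], [S → . e x x], [X → . S C C], [X → S . C C] }  — shift
  I8: { [C → X . +], [C → X . x] }  — shift
  I9: { [C → x . X S], [S → . e x x], [X → . S C C] }  — shift
  I10: { [C → x X . S], [S → . e x x] }  — shift
  I11: { [C → x X S .] }  — reduce
  I12: { [C → X + .] }  — reduce
  I13: { [C → X x .] }  — reduce
  I14: { [C → S + .] }  — reduce
  I15: { [X → S C C .] }  — reduce

No state contains both a complete item and a shift item.

Answer: No shift-reduce conflicts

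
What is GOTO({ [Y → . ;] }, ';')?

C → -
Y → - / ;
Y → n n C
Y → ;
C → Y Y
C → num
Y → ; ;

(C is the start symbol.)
GOTO(I, ';') = CLOSURE({ [A → αX.β] : [A → α.Xβ] ∈ I, X = ';' })

Items with dot before ';', with the dot advanced:
  [Y → . ;] → [Y → ; .]
Closure adds nothing (no advanced item has the dot before a non-terminal).

GOTO = { [Y → ; .] }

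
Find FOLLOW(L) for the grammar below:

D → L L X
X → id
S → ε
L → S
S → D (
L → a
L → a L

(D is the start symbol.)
To compute FOLLOW(L), find every occurrence of L on a right-hand side N → α L β: add FIRST(β) \ {ε}, and if β is empty or nullable also add FOLLOW(N). Iterate to a fixed point.

In D → L L X: L is followed by L X, add FIRST(L X) \ {ε} = { 'a', 'id' }
In D → L L X: L is followed by X, add FIRST(X) \ {ε} = { 'id' }
In L → a L: L is at the end; this adds FOLLOW(L) to itself — nothing new

Taking the union: FOLLOW(L) = { 'a', 'id' }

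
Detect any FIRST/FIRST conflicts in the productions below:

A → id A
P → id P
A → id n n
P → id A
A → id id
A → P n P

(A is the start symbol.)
A FIRST/FIRST conflict occurs when two productions N → α and N → β for the same non-terminal have FIRST(α) ∩ FIRST(β) ≠ ∅ (with ε ∈ FIRST of a nullable right-hand side, so two nullable alternatives also conflict).

FIRST sets of the non-terminals at (or reachable through a nullable prefix from) the front of some alternative:
  FIRST(P) = { 'id' }

Productions for A:
  A → id A: FIRST = { 'id' }
  A → id n n: FIRST = { 'id' }
  A → id id: FIRST = { 'id' }
  A → P n P: FIRST = { 'id' }
Productions for P:
  P → id P: FIRST = { 'id' }
  P → id A: FIRST = { 'id' }

Conflict for A: A → id A and A → id n n
  Overlap: { 'id' }
Conflict for A: A → id A and A → id id
  Overlap: { 'id' }
Conflict for A: A → id A and A → P n P
  Overlap: { 'id' }
Conflict for A: A → id n n and A → id id
  Overlap: { 'id' }
Conflict for A: A → id n n and A → P n P
  Overlap: { 'id' }
Conflict for A: A → id id and A → P n P
  Overlap: { 'id' }
Conflict for P: P → id P and P → id A
  Overlap: { 'id' }

Answer: Yes. A → id A / A → id n n on { 'id' }; A → id A / A → id id on { 'id' }; A → id A / A → P n P on { 'id' }; A → id n n / A → id id on { 'id' }; A → id n n / A → P n P on { 'id' }; A → id id / A → P n P on { 'id' }; P → id P / P → id A on { 'id' }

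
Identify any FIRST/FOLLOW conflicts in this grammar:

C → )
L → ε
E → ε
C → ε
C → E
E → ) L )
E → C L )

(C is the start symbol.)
Nullable non-terminals: C, E, L.
FIRST sets used below: FIRST(E) = { ')', ε }, FIRST(C) = { ')', ε }, FIRST(L) = { ε }

C: nullable alternative(s) C → ε, C → E; FOLLOW(C) = { $, ')' }
  C → ): FIRST \ {ε} = { ')' } — overlaps FOLLOW(C) on { ')' }: CONFLICT
  C → ε: FIRST \ {ε} = { } — disjoint from FOLLOW(C)
  C → E: FIRST \ {ε} = { ')' } — overlaps FOLLOW(C) on { ')' }: CONFLICT

E: nullable alternative(s) E → ε; FOLLOW(E) = { $, ')' }
  E → ε: FIRST \ {ε} = { } — this is the only nullable alternative, skip
  E → ) L ): FIRST \ {ε} = { ')' } — overlaps FOLLOW(E) on { ')' }: CONFLICT
  E → C L ): FIRST \ {ε} = { ')' } — overlaps FOLLOW(E) on { ')' }: CONFLICT
L has a nullable alternative but only one production, so nothing to check.

So the grammar has 4 FIRST/FOLLOW conflicts (marked CONFLICT above).

Answer: Yes. C → ')' with FOLLOW(C) on { ')' }; C → E with FOLLOW(C) on { ')' }; E → ')' L ')' with FOLLOW(E) on { ')' }; E → C L ')' with FOLLOW(E) on { ')' }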